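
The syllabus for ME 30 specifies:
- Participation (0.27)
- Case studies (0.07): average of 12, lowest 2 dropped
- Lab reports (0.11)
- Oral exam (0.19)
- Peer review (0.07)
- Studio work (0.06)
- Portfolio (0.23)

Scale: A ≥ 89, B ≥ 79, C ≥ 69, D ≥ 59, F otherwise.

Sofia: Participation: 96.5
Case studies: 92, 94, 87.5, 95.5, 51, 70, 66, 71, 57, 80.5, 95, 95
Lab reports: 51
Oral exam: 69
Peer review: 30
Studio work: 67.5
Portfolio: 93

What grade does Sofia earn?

Case studies: drop 51, 57 → average of remaining 10 = 846.5/10 = 84.65
Weighted total:
  Participation 96.5 × 0.27 = 26.055
  Case studies 84.65 × 0.07 = 5.9255
  Lab reports 51 × 0.11 = 5.61
  Oral exam 69 × 0.19 = 13.11
  Peer review 30 × 0.07 = 2.1
  Studio work 67.5 × 0.06 = 4.05
  Portfolio 93 × 0.23 = 21.39
Sum = 78.2405
78.2405 is ≥ 69 and < 79 → C

C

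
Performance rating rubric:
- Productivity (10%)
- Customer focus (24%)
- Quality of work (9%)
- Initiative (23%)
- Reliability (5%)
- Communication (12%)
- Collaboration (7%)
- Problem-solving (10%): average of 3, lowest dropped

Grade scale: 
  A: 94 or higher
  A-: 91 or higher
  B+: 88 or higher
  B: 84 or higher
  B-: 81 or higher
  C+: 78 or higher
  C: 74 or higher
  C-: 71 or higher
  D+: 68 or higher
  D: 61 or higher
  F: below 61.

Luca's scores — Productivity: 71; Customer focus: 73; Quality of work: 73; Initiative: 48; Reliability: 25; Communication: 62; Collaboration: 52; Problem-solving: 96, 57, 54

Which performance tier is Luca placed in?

Problem-solving: drop 54 → average of remaining 2 = 153/2 = 76.5
Weighted total:
  Productivity 71 × 0.1 = 7.1
  Customer focus 73 × 0.24 = 17.52
  Quality of work 73 × 0.09 = 6.57
  Initiative 48 × 0.23 = 11.04
  Reliability 25 × 0.05 = 1.25
  Communication 62 × 0.12 = 7.44
  Collaboration 52 × 0.07 = 3.64
  Problem-solving 76.5 × 0.1 = 7.65
Sum = 62.21
62.21 is ≥ 61 and < 68 → D

D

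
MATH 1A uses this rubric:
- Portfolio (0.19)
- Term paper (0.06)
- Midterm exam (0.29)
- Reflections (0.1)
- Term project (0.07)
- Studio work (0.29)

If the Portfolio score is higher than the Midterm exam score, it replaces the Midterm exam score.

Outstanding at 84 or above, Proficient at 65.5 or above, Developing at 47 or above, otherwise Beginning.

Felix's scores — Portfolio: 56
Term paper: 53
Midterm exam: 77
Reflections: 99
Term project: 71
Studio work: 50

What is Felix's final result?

Proficient

Portfolio (56) ≤ Midterm exam (77), so Midterm exam stays at 77.
Weighted total:
  Portfolio 56 × 0.19 = 10.64
  Term paper 53 × 0.06 = 3.18
  Midterm exam 77 × 0.29 = 22.33
  Reflections 99 × 0.1 = 9.9
  Term project 71 × 0.07 = 4.97
  Studio work 50 × 0.29 = 14.5
Sum = 65.52
65.52 is ≥ 65.5 and < 84 → Proficient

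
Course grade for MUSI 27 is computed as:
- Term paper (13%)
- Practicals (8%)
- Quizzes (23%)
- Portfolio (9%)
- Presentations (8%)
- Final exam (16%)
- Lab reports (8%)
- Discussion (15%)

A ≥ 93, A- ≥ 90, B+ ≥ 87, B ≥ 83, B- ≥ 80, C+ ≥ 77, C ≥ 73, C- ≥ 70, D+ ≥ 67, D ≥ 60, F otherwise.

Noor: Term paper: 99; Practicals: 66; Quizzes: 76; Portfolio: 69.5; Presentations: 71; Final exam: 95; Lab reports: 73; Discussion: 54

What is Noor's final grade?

Weighted total:
  Term paper 99 × 0.13 = 12.87
  Practicals 66 × 0.08 = 5.28
  Quizzes 76 × 0.23 = 17.48
  Portfolio 69.5 × 0.09 = 6.255
  Presentations 71 × 0.08 = 5.68
  Final exam 95 × 0.16 = 15.2
  Lab reports 73 × 0.08 = 5.84
  Discussion 54 × 0.15 = 8.1
Sum = 76.705
76.705 is ≥ 73 and < 77 → C

C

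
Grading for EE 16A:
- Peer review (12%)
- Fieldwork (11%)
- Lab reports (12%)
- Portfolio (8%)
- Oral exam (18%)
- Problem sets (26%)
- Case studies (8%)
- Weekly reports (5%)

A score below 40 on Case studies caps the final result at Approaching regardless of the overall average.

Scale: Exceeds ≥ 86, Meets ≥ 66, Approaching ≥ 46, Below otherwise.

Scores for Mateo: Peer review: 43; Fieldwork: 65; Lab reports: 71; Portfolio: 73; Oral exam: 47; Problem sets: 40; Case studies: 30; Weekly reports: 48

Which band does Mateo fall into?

Case studies score 30 < 40: minimum not met.
Weighted total:
  Peer review 43 × 0.12 = 5.16
  Fieldwork 65 × 0.11 = 7.15
  Lab reports 71 × 0.12 = 8.52
  Portfolio 73 × 0.08 = 5.84
  Oral exam 47 × 0.18 = 8.46
  Problem sets 40 × 0.26 = 10.4
  Case studies 30 × 0.08 = 2.4
  Weekly reports 48 × 0.05 = 2.4
Sum = 50.33
50.33 would be Approaching; cap at Approaching applies → Approaching.

Approaching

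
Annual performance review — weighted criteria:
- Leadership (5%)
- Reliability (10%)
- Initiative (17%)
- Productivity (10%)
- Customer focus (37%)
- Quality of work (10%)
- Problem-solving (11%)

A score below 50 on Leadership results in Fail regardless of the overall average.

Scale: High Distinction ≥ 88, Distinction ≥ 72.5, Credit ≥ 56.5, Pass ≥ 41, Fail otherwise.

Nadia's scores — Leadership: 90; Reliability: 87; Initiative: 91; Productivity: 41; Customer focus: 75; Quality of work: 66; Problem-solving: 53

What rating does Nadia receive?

Leadership score 90 ≥ 50: minimum met.
Weighted total:
  Leadership 90 × 0.05 = 4.5
  Reliability 87 × 0.1 = 8.7
  Initiative 91 × 0.17 = 15.47
  Productivity 41 × 0.1 = 4.1
  Customer focus 75 × 0.37 = 27.75
  Quality of work 66 × 0.1 = 6.6
  Problem-solving 53 × 0.11 = 5.83
Sum = 72.95
72.95 is ≥ 72.5 and < 88 → Distinction

Distinction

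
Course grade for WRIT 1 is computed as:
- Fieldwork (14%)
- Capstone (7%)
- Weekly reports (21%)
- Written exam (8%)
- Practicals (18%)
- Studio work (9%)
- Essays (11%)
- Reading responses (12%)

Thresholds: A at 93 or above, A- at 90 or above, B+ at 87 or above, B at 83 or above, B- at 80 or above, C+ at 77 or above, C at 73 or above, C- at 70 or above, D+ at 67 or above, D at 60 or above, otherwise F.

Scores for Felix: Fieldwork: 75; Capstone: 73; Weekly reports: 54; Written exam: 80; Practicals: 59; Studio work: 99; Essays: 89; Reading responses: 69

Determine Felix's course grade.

Weighted total:
  Fieldwork 75 × 0.14 = 10.5
  Capstone 73 × 0.07 = 5.11
  Weekly reports 54 × 0.21 = 11.34
  Written exam 80 × 0.08 = 6.4
  Practicals 59 × 0.18 = 10.62
  Studio work 99 × 0.09 = 8.91
  Essays 89 × 0.11 = 9.79
  Reading responses 69 × 0.12 = 8.28
Sum = 70.95
70.95 is ≥ 70 and < 73 → C-

C-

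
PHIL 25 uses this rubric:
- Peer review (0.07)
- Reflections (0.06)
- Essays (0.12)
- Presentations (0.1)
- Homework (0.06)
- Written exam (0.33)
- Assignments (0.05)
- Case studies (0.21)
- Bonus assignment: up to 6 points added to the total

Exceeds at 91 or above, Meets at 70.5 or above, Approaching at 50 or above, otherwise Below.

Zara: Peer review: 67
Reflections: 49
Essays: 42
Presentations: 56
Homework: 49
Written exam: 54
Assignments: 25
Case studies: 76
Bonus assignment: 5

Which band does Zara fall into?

Weighted total:
  Peer review 67 × 0.07 = 4.69
  Reflections 49 × 0.06 = 2.94
  Essays 42 × 0.12 = 5.04
  Presentations 56 × 0.1 = 5.6
  Homework 49 × 0.06 = 2.94
  Written exam 54 × 0.33 = 17.82
  Assignments 25 × 0.05 = 1.25
  Case studies 76 × 0.21 = 15.96
Sum = 56.24
Bonus assignment: 56.24 + 5 = 61.24
61.24 is ≥ 50 and < 70.5 → Approaching

Approaching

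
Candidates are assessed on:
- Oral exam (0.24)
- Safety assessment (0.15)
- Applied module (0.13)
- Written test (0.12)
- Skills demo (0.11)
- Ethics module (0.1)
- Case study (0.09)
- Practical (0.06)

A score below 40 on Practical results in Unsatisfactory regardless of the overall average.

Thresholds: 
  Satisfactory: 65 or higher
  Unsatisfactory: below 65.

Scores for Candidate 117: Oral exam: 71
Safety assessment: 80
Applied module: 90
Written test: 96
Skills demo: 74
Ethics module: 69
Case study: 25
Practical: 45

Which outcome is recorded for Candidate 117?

Practical score 45 ≥ 40: minimum met.
Weighted total:
  Oral exam 71 × 0.24 = 17.04
  Safety assessment 80 × 0.15 = 12
  Applied module 90 × 0.13 = 11.7
  Written test 96 × 0.12 = 11.52
  Skills demo 74 × 0.11 = 8.14
  Ethics module 69 × 0.1 = 6.9
  Case study 25 × 0.09 = 2.25
  Practical 45 × 0.06 = 2.7
Sum = 72.25
72.25 ≥ 65 → Satisfactory

Satisfactory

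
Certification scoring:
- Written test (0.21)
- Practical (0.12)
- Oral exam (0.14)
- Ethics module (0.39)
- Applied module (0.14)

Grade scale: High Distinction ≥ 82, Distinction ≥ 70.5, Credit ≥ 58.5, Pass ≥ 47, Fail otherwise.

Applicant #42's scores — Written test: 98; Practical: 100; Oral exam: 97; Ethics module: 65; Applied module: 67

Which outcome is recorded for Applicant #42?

Distinction

Weighted total:
  Written test 98 × 0.21 = 20.58
  Practical 100 × 0.12 = 12
  Oral exam 97 × 0.14 = 13.58
  Ethics module 65 × 0.39 = 25.35
  Applied module 67 × 0.14 = 9.38
Sum = 80.89
80.89 is ≥ 70.5 and < 82 → Distinction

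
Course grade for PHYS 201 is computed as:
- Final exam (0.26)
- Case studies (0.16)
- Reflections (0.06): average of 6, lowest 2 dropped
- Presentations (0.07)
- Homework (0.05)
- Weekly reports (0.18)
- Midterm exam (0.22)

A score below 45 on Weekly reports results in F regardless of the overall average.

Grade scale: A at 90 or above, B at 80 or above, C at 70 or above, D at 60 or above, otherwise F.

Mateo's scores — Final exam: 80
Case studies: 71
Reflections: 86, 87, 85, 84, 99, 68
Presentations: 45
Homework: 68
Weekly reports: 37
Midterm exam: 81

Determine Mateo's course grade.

F

Reflections: drop 68, 84 → average of remaining 4 = 357/4 = 89.25
Weekly reports score 37 < 45: minimum not met.
Weighted total:
  Final exam 80 × 0.26 = 20.8
  Case studies 71 × 0.16 = 11.36
  Reflections 89.25 × 0.06 = 5.355
  Presentations 45 × 0.07 = 3.15
  Homework 68 × 0.05 = 3.4
  Weekly reports 37 × 0.18 = 6.66
  Midterm exam 81 × 0.22 = 17.82
Sum = 68.545
Because the Weekly reports minimum was not met, the result is F.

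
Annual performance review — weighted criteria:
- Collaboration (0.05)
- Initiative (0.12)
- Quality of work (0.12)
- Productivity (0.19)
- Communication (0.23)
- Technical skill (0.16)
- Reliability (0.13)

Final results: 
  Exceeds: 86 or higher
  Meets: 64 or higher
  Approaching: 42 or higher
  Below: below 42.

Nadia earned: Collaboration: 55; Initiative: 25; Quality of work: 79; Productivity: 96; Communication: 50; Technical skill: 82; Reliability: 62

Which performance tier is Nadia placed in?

Meets

Weighted total:
  Collaboration 55 × 0.05 = 2.75
  Initiative 25 × 0.12 = 3
  Quality of work 79 × 0.12 = 9.48
  Productivity 96 × 0.19 = 18.24
  Communication 50 × 0.23 = 11.5
  Technical skill 82 × 0.16 = 13.12
  Reliability 62 × 0.13 = 8.06
Sum = 66.15
66.15 is ≥ 64 and < 86 → Meets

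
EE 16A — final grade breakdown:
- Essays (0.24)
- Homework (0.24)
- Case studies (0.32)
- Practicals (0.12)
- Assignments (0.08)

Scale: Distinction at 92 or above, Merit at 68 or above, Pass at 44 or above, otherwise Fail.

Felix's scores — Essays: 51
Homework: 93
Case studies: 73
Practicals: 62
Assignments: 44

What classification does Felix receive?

Weighted total:
  Essays 51 × 0.24 = 12.24
  Homework 93 × 0.24 = 22.32
  Case studies 73 × 0.32 = 23.36
  Practicals 62 × 0.12 = 7.44
  Assignments 44 × 0.08 = 3.52
Sum = 68.88
68.88 is ≥ 68 and < 92 → Merit

Merit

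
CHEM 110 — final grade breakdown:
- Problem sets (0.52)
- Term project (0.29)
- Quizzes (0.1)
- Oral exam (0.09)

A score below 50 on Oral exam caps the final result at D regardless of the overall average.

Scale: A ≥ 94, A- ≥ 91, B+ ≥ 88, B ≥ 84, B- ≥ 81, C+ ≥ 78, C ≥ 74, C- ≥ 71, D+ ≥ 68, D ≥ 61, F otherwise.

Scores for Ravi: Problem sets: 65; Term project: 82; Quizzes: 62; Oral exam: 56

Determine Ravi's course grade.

D+

Oral exam score 56 ≥ 50: minimum met.
Weighted total:
  Problem sets 65 × 0.52 = 33.8
  Term project 82 × 0.29 = 23.78
  Quizzes 62 × 0.1 = 6.2
  Oral exam 56 × 0.09 = 5.04
Sum = 68.82
68.82 is ≥ 68 and < 71 → D+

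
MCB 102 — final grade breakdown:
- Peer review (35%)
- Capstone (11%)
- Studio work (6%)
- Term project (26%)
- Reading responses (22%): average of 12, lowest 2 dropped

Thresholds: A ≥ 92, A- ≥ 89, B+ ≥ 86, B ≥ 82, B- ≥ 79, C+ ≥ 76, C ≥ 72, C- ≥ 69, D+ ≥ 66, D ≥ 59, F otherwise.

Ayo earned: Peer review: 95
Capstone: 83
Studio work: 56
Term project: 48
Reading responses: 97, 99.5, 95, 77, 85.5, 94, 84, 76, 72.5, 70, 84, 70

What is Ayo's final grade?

C+

Reading responses: drop 70, 70 → average of remaining 10 = 864.5/10 = 86.45
Weighted total:
  Peer review 95 × 0.35 = 33.25
  Capstone 83 × 0.11 = 9.13
  Studio work 56 × 0.06 = 3.36
  Term project 48 × 0.26 = 12.48
  Reading responses 86.45 × 0.22 = 19.019
Sum = 77.239
77.239 is ≥ 76 and < 79 → C+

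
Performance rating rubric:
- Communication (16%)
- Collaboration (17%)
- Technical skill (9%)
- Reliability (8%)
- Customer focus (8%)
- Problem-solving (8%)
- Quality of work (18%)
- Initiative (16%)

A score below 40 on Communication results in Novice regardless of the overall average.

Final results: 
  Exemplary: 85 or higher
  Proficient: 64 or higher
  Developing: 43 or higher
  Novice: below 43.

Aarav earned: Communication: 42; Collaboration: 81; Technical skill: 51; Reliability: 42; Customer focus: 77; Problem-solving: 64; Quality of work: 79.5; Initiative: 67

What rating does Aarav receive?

Communication score 42 ≥ 40: minimum met.
Weighted total:
  Communication 42 × 0.16 = 6.72
  Collaboration 81 × 0.17 = 13.77
  Technical skill 51 × 0.09 = 4.59
  Reliability 42 × 0.08 = 3.36
  Customer focus 77 × 0.08 = 6.16
  Problem-solving 64 × 0.08 = 5.12
  Quality of work 79.5 × 0.18 = 14.31
  Initiative 67 × 0.16 = 10.72
Sum = 64.75
64.75 is ≥ 64 and < 85 → Proficient

Proficient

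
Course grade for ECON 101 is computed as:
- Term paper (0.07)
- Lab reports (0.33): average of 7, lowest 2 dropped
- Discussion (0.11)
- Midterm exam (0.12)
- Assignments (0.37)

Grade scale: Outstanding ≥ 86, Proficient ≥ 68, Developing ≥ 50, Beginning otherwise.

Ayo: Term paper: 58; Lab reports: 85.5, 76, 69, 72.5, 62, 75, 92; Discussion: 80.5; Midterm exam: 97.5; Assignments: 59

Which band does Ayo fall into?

Proficient

Lab reports: drop 62, 69 → average of remaining 5 = 401/5 = 80.2
Weighted total:
  Term paper 58 × 0.07 = 4.06
  Lab reports 80.2 × 0.33 = 26.466
  Discussion 80.5 × 0.11 = 8.855
  Midterm exam 97.5 × 0.12 = 11.7
  Assignments 59 × 0.37 = 21.83
Sum = 72.911
72.911 is ≥ 68 and < 86 → Proficient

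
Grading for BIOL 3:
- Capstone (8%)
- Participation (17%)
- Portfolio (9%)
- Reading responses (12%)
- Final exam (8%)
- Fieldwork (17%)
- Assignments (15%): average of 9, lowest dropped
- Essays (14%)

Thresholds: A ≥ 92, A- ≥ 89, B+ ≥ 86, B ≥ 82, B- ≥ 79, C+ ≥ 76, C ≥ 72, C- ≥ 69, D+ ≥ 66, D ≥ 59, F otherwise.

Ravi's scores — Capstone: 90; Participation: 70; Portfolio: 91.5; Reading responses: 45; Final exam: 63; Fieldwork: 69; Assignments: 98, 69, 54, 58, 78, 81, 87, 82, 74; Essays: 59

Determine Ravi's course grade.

Assignments: drop 54 → average of remaining 8 = 627/8 = 78.375
Weighted total:
  Capstone 90 × 0.08 = 7.2
  Participation 70 × 0.17 = 11.9
  Portfolio 91.5 × 0.09 = 8.235
  Reading responses 45 × 0.12 = 5.4
  Final exam 63 × 0.08 = 5.04
  Fieldwork 69 × 0.17 = 11.73
  Assignments 78.375 × 0.15 = 11.75625
  Essays 59 × 0.14 = 8.26
Sum = 69.52125
69.52125 is ≥ 69 and < 72 → C-

C-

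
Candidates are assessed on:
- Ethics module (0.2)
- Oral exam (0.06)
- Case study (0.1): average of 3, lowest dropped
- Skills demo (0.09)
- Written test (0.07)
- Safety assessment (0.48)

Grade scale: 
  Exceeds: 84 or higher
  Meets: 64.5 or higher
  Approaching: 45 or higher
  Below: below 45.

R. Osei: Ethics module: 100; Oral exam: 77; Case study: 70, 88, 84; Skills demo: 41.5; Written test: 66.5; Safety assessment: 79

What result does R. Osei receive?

Meets

Case study: drop 70 → average of remaining 2 = 172/2 = 86
Weighted total:
  Ethics module 100 × 0.2 = 20
  Oral exam 77 × 0.06 = 4.62
  Case study 86 × 0.1 = 8.6
  Skills demo 41.5 × 0.09 = 3.735
  Written test 66.5 × 0.07 = 4.655
  Safety assessment 79 × 0.48 = 37.92
Sum = 79.53
79.53 is ≥ 64.5 and < 84 → Meets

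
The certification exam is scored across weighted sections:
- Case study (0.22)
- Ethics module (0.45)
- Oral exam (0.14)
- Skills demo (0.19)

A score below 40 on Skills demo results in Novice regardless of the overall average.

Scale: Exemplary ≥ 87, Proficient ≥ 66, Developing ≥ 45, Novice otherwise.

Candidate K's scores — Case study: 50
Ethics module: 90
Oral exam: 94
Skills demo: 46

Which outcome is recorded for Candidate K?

Proficient

Skills demo score 46 ≥ 40: minimum met.
Weighted total:
  Case study 50 × 0.22 = 11
  Ethics module 90 × 0.45 = 40.5
  Oral exam 94 × 0.14 = 13.16
  Skills demo 46 × 0.19 = 8.74
Sum = 73.4
73.4 is ≥ 66 and < 87 → Proficient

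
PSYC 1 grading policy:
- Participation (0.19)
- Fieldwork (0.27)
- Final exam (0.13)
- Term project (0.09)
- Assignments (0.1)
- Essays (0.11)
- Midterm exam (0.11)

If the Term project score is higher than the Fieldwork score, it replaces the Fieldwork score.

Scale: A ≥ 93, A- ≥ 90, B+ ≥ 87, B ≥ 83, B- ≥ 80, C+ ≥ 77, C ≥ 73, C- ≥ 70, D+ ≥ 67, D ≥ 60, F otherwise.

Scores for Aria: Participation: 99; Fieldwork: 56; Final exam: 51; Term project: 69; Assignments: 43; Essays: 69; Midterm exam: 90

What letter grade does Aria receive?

Term project (69) > Fieldwork (56), so Fieldwork counts as 69.
Weighted total:
  Participation 99 × 0.19 = 18.81
  Fieldwork 69 × 0.27 = 18.63
  Final exam 51 × 0.13 = 6.63
  Term project 69 × 0.09 = 6.21
  Assignments 43 × 0.1 = 4.3
  Essays 69 × 0.11 = 7.59
  Midterm exam 90 × 0.11 = 9.9
Sum = 72.07
72.07 is ≥ 70 and < 73 → C-

C-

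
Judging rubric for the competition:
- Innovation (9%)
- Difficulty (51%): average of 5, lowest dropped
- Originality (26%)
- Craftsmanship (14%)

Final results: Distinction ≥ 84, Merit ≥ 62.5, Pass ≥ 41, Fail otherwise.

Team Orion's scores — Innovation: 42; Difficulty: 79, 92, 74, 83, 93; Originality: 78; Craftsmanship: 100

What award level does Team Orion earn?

Merit

Difficulty: drop 74 → average of remaining 4 = 347/4 = 86.75
Weighted total:
  Innovation 42 × 0.09 = 3.78
  Difficulty 86.75 × 0.51 = 44.2425
  Originality 78 × 0.26 = 20.28
  Craftsmanship 100 × 0.14 = 14
Sum = 82.3025
82.3025 is ≥ 62.5 and < 84 → Merit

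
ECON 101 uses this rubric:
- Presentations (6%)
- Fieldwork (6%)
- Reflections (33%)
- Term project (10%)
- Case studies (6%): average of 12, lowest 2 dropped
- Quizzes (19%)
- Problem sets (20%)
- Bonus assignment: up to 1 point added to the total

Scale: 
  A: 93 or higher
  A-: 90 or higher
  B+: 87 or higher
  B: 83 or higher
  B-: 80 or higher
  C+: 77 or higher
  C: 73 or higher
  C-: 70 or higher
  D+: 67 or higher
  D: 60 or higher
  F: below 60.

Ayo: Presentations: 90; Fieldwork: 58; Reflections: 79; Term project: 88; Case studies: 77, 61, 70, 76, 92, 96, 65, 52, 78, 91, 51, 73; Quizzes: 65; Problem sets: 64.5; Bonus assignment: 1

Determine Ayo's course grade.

Case studies: drop 51, 52 → average of remaining 10 = 779/10 = 77.9
Weighted total:
  Presentations 90 × 0.06 = 5.4
  Fieldwork 58 × 0.06 = 3.48
  Reflections 79 × 0.33 = 26.07
  Term project 88 × 0.1 = 8.8
  Case studies 77.9 × 0.06 = 4.674
  Quizzes 65 × 0.19 = 12.35
  Problem sets 64.5 × 0.2 = 12.9
Sum = 73.674
Bonus assignment: 73.674 + 1 = 74.674
74.674 is ≥ 73 and < 77 → C

C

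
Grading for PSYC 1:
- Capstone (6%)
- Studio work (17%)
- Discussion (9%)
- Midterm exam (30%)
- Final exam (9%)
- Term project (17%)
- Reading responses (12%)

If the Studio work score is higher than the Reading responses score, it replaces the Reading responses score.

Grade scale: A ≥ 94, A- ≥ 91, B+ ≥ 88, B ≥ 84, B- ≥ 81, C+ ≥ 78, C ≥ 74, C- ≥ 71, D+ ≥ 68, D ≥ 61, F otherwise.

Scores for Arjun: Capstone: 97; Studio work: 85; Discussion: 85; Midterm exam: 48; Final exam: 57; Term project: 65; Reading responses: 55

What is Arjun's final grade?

Studio work (85) > Reading responses (55), so Reading responses counts as 85.
Weighted total:
  Capstone 97 × 0.06 = 5.82
  Studio work 85 × 0.17 = 14.45
  Discussion 85 × 0.09 = 7.65
  Midterm exam 48 × 0.3 = 14.4
  Final exam 57 × 0.09 = 5.13
  Term project 65 × 0.17 = 11.05
  Reading responses 85 × 0.12 = 10.2
Sum = 68.7
68.7 is ≥ 68 and < 71 → D+

D+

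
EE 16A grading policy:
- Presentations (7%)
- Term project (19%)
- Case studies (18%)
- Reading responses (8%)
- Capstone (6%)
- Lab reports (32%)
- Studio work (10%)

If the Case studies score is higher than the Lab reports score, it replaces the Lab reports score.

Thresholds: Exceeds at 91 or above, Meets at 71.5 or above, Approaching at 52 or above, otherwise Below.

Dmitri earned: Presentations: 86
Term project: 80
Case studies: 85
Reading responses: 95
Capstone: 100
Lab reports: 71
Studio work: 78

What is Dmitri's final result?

Meets

Case studies (85) > Lab reports (71), so Lab reports counts as 85.
Weighted total:
  Presentations 86 × 0.07 = 6.02
  Term project 80 × 0.19 = 15.2
  Case studies 85 × 0.18 = 15.3
  Reading responses 95 × 0.08 = 7.6
  Capstone 100 × 0.06 = 6
  Lab reports 85 × 0.32 = 27.2
  Studio work 78 × 0.1 = 7.8
Sum = 85.12
85.12 is ≥ 71.5 and < 91 → Meets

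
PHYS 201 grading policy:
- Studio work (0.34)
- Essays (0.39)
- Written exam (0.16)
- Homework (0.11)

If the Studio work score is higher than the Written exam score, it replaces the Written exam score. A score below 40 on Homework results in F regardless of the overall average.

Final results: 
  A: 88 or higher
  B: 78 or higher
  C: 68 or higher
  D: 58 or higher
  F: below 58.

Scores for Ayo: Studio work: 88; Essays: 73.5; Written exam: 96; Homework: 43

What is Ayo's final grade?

Studio work (88) ≤ Written exam (96), so Written exam stays at 96.
Homework score 43 ≥ 40: minimum met.
Weighted total:
  Studio work 88 × 0.34 = 29.92
  Essays 73.5 × 0.39 = 28.665
  Written exam 96 × 0.16 = 15.36
  Homework 43 × 0.11 = 4.73
Sum = 78.675
78.675 is ≥ 78 and < 88 → B

B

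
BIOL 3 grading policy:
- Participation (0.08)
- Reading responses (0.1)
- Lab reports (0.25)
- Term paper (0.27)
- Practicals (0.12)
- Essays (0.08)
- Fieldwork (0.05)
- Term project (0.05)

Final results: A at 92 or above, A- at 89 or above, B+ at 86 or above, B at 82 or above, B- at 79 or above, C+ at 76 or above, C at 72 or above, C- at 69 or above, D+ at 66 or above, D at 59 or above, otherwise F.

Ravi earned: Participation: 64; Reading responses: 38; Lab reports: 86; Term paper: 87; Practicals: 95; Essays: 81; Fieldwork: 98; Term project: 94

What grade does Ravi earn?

B-

Weighted total:
  Participation 64 × 0.08 = 5.12
  Reading responses 38 × 0.1 = 3.8
  Lab reports 86 × 0.25 = 21.5
  Term paper 87 × 0.27 = 23.49
  Practicals 95 × 0.12 = 11.4
  Essays 81 × 0.08 = 6.48
  Fieldwork 98 × 0.05 = 4.9
  Term project 94 × 0.05 = 4.7
Sum = 81.39
81.39 is ≥ 79 and < 82 → B-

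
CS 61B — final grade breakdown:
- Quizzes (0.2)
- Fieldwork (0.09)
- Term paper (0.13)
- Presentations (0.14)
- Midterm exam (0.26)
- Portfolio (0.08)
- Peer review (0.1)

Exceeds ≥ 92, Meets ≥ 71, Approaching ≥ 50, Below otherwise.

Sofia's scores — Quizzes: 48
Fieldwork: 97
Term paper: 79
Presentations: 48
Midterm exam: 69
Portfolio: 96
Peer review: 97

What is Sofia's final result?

Weighted total:
  Quizzes 48 × 0.2 = 9.6
  Fieldwork 97 × 0.09 = 8.73
  Term paper 79 × 0.13 = 10.27
  Presentations 48 × 0.14 = 6.72
  Midterm exam 69 × 0.26 = 17.94
  Portfolio 96 × 0.08 = 7.68
  Peer review 97 × 0.1 = 9.7
Sum = 70.64
70.64 is ≥ 50 and < 71 → Approaching

Approaching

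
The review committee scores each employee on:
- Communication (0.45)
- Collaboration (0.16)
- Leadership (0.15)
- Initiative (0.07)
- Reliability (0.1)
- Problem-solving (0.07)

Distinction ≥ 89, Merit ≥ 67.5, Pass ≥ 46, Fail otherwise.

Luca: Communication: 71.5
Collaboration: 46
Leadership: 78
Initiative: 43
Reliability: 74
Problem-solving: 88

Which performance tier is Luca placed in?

Weighted total:
  Communication 71.5 × 0.45 = 32.175
  Collaboration 46 × 0.16 = 7.36
  Leadership 78 × 0.15 = 11.7
  Initiative 43 × 0.07 = 3.01
  Reliability 74 × 0.1 = 7.4
  Problem-solving 88 × 0.07 = 6.16
Sum = 67.805
67.805 is ≥ 67.5 and < 89 → Merit

Merit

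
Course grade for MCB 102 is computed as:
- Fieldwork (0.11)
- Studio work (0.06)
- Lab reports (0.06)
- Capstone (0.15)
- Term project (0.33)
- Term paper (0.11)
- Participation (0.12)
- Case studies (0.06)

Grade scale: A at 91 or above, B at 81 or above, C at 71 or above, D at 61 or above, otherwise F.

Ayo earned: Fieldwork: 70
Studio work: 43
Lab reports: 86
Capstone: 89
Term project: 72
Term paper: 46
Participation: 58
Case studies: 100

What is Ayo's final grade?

Weighted total:
  Fieldwork 70 × 0.11 = 7.7
  Studio work 43 × 0.06 = 2.58
  Lab reports 86 × 0.06 = 5.16
  Capstone 89 × 0.15 = 13.35
  Term project 72 × 0.33 = 23.76
  Term paper 46 × 0.11 = 5.06
  Participation 58 × 0.12 = 6.96
  Case studies 100 × 0.06 = 6
Sum = 70.57
70.57 is ≥ 61 and < 71 → D

D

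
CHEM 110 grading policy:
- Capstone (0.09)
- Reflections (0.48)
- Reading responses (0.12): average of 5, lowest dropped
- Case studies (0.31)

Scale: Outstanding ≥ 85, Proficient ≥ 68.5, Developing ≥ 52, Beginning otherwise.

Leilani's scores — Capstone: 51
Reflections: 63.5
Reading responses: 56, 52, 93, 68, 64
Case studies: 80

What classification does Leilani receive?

Reading responses: drop 52 → average of remaining 4 = 281/4 = 70.25
Weighted total:
  Capstone 51 × 0.09 = 4.59
  Reflections 63.5 × 0.48 = 30.48
  Reading responses 70.25 × 0.12 = 8.43
  Case studies 80 × 0.31 = 24.8
Sum = 68.3
68.3 is ≥ 52 and < 68.5 → Developing

Developing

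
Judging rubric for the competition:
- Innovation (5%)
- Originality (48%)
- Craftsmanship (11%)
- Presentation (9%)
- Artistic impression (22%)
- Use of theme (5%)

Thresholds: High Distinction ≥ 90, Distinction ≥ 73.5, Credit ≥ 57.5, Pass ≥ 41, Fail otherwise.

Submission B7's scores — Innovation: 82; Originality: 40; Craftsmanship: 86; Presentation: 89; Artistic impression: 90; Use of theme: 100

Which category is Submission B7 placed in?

Credit

Weighted total:
  Innovation 82 × 0.05 = 4.1
  Originality 40 × 0.48 = 19.2
  Craftsmanship 86 × 0.11 = 9.46
  Presentation 89 × 0.09 = 8.01
  Artistic impression 90 × 0.22 = 19.8
  Use of theme 100 × 0.05 = 5
Sum = 65.57
65.57 is ≥ 57.5 and < 73.5 → Credit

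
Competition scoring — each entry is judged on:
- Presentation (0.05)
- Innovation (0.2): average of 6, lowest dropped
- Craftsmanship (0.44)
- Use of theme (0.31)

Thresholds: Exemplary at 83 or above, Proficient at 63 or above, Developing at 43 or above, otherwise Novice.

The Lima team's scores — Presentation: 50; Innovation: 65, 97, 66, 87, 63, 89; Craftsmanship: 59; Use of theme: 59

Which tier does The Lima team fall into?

Innovation: drop 63 → average of remaining 5 = 404/5 = 80.8
Weighted total:
  Presentation 50 × 0.05 = 2.5
  Innovation 80.8 × 0.2 = 16.16
  Craftsmanship 59 × 0.44 = 25.96
  Use of theme 59 × 0.31 = 18.29
Sum = 62.91
62.91 is ≥ 43 and < 63 → Developing

Developing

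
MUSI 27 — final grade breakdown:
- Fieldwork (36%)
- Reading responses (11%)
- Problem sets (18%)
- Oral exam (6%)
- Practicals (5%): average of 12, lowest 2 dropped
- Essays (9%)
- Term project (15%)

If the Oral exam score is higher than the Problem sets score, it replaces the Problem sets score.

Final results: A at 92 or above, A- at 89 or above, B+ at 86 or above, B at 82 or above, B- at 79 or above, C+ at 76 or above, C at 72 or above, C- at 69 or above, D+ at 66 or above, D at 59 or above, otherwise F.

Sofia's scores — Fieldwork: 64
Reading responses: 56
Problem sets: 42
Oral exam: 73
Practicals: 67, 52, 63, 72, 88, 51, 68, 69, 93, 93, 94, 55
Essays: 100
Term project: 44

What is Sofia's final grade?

D+

Practicals: drop 51, 52 → average of remaining 10 = 762/10 = 76.2
Oral exam (73) > Problem sets (42), so Problem sets counts as 73.
Weighted total:
  Fieldwork 64 × 0.36 = 23.04
  Reading responses 56 × 0.11 = 6.16
  Problem sets 73 × 0.18 = 13.14
  Oral exam 73 × 0.06 = 4.38
  Practicals 76.2 × 0.05 = 3.81
  Essays 100 × 0.09 = 9
  Term project 44 × 0.15 = 6.6
Sum = 66.13
66.13 is ≥ 66 and < 69 → D+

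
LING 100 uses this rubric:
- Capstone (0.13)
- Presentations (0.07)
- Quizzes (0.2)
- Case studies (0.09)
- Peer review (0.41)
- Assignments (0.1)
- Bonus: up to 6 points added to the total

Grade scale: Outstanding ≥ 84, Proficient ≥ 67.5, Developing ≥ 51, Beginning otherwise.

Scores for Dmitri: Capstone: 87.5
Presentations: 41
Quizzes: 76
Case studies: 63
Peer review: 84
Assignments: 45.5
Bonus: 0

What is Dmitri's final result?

Weighted total:
  Capstone 87.5 × 0.13 = 11.375
  Presentations 41 × 0.07 = 2.87
  Quizzes 76 × 0.2 = 15.2
  Case studies 63 × 0.09 = 5.67
  Peer review 84 × 0.41 = 34.44
  Assignments 45.5 × 0.1 = 4.55
Sum = 74.105
Bonus: 74.105 + 0 = 74.105
74.105 is ≥ 67.5 and < 84 → Proficient

Proficient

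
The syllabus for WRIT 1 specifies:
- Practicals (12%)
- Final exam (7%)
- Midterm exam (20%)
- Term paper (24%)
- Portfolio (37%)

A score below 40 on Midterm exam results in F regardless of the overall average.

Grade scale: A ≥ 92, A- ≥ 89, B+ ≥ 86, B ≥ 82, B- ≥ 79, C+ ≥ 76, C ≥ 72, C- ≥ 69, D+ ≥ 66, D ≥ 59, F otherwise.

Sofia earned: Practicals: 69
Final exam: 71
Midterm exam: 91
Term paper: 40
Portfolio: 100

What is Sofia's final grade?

C+

Midterm exam score 91 ≥ 40: minimum met.
Weighted total:
  Practicals 69 × 0.12 = 8.28
  Final exam 71 × 0.07 = 4.97
  Midterm exam 91 × 0.2 = 18.2
  Term paper 40 × 0.24 = 9.6
  Portfolio 100 × 0.37 = 37
Sum = 78.05
78.05 is ≥ 76 and < 79 → C+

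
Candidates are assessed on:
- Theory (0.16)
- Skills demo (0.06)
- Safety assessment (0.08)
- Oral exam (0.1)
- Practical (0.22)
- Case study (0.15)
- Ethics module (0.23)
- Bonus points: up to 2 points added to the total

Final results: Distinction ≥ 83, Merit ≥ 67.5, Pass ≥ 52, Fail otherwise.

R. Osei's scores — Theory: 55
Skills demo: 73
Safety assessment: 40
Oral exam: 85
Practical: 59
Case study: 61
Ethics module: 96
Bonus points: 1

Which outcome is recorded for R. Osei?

Merit

Weighted total:
  Theory 55 × 0.16 = 8.8
  Skills demo 73 × 0.06 = 4.38
  Safety assessment 40 × 0.08 = 3.2
  Oral exam 85 × 0.1 = 8.5
  Practical 59 × 0.22 = 12.98
  Case study 61 × 0.15 = 9.15
  Ethics module 96 × 0.23 = 22.08
Sum = 69.09
Bonus points: 69.09 + 1 = 70.09
70.09 is ≥ 67.5 and < 83 → Merit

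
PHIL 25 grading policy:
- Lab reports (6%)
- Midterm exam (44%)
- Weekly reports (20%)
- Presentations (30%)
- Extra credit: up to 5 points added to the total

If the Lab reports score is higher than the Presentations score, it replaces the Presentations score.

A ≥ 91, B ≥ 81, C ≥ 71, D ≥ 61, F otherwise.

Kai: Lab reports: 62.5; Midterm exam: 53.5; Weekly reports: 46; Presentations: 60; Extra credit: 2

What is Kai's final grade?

Lab reports (62.5) > Presentations (60), so Presentations counts as 62.5.
Weighted total:
  Lab reports 62.5 × 0.06 = 3.75
  Midterm exam 53.5 × 0.44 = 23.54
  Weekly reports 46 × 0.2 = 9.2
  Presentations 62.5 × 0.3 = 18.75
Sum = 55.24
Extra credit: 55.24 + 2 = 57.24
57.24 < 61 → F

F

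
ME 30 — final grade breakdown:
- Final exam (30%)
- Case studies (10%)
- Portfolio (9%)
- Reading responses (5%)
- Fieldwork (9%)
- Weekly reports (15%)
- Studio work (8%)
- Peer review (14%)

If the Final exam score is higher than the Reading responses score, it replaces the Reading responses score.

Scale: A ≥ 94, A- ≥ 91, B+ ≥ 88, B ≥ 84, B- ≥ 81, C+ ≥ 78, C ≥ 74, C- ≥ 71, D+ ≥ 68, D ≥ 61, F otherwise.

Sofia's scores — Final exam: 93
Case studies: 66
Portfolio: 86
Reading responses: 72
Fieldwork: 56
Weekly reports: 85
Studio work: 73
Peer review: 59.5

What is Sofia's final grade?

C+

Final exam (93) > Reading responses (72), so Reading responses counts as 93.
Weighted total:
  Final exam 93 × 0.3 = 27.9
  Case studies 66 × 0.1 = 6.6
  Portfolio 86 × 0.09 = 7.74
  Reading responses 93 × 0.05 = 4.65
  Fieldwork 56 × 0.09 = 5.04
  Weekly reports 85 × 0.15 = 12.75
  Studio work 73 × 0.08 = 5.84
  Peer review 59.5 × 0.14 = 8.33
Sum = 78.85
78.85 is ≥ 78 and < 81 → C+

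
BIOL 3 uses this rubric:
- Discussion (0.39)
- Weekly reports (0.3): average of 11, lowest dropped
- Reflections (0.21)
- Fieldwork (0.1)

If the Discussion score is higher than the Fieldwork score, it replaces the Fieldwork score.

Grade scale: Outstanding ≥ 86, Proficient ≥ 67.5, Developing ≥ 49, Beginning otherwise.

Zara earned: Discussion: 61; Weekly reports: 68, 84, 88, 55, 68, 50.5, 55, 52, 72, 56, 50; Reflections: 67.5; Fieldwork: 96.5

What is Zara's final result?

Developing

Weekly reports: drop 50 → average of remaining 10 = 648.5/10 = 64.85
Discussion (61) ≤ Fieldwork (96.5), so Fieldwork stays at 96.5.
Weighted total:
  Discussion 61 × 0.39 = 23.79
  Weekly reports 64.85 × 0.3 = 19.455
  Reflections 67.5 × 0.21 = 14.175
  Fieldwork 96.5 × 0.1 = 9.65
Sum = 67.07
67.07 is ≥ 49 and < 67.5 → Developing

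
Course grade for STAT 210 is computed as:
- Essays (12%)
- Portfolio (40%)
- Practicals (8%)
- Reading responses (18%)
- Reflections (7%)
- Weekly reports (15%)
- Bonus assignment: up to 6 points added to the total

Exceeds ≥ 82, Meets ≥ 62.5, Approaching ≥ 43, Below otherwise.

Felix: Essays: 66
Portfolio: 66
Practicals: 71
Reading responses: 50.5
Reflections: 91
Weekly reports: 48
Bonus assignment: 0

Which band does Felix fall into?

Weighted total:
  Essays 66 × 0.12 = 7.92
  Portfolio 66 × 0.4 = 26.4
  Practicals 71 × 0.08 = 5.68
  Reading responses 50.5 × 0.18 = 9.09
  Reflections 91 × 0.07 = 6.37
  Weekly reports 48 × 0.15 = 7.2
Sum = 62.66
Bonus assignment: 62.66 + 0 = 62.66
62.66 is ≥ 62.5 and < 82 → Meets

Meets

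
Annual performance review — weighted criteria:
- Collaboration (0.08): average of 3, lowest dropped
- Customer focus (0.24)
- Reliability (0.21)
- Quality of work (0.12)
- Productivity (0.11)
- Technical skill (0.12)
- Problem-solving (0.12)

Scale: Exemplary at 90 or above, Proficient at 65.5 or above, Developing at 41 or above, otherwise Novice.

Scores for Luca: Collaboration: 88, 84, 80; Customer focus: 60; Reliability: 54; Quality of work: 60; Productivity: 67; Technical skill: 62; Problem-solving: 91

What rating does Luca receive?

Collaboration: drop 80 → average of remaining 2 = 172/2 = 86
Weighted total:
  Collaboration 86 × 0.08 = 6.88
  Customer focus 60 × 0.24 = 14.4
  Reliability 54 × 0.21 = 11.34
  Quality of work 60 × 0.12 = 7.2
  Productivity 67 × 0.11 = 7.37
  Technical skill 62 × 0.12 = 7.44
  Problem-solving 91 × 0.12 = 10.92
Sum = 65.55
65.55 is ≥ 65.5 and < 90 → Proficient

Proficient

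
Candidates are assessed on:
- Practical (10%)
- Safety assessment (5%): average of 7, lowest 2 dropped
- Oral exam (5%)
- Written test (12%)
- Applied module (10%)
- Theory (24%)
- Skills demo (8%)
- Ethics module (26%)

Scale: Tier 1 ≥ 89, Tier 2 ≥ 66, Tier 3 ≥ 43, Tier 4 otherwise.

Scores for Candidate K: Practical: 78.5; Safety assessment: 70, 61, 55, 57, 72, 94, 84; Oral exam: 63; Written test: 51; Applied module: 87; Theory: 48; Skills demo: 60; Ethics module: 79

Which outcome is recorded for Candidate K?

Safety assessment: drop 55, 57 → average of remaining 5 = 381/5 = 76.2
Weighted total:
  Practical 78.5 × 0.1 = 7.85
  Safety assessment 76.2 × 0.05 = 3.81
  Oral exam 63 × 0.05 = 3.15
  Written test 51 × 0.12 = 6.12
  Applied module 87 × 0.1 = 8.7
  Theory 48 × 0.24 = 11.52
  Skills demo 60 × 0.08 = 4.8
  Ethics module 79 × 0.26 = 20.54
Sum = 66.49
66.49 is ≥ 66 and < 89 → Tier 2

Tier 2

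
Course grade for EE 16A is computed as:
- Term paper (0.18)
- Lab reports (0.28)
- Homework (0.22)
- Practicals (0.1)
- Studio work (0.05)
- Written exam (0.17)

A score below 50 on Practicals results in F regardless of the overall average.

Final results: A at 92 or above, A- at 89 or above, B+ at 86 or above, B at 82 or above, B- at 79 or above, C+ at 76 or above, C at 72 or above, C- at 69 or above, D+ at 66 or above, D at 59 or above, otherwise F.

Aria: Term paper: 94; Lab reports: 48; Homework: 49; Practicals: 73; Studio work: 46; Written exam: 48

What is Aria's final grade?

Practicals score 73 ≥ 50: minimum met.
Weighted total:
  Term paper 94 × 0.18 = 16.92
  Lab reports 48 × 0.28 = 13.44
  Homework 49 × 0.22 = 10.78
  Practicals 73 × 0.1 = 7.3
  Studio work 46 × 0.05 = 2.3
  Written exam 48 × 0.17 = 8.16
Sum = 58.9
58.9 < 59 → F

F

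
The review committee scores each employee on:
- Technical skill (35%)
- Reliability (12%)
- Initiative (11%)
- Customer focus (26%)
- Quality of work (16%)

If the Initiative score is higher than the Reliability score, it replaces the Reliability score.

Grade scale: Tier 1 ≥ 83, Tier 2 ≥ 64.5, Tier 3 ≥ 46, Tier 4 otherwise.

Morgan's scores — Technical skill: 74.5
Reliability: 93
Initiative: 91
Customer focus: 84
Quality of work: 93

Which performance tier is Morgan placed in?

Tier 1

Initiative (91) ≤ Reliability (93), so Reliability stays at 93.
Weighted total:
  Technical skill 74.5 × 0.35 = 26.075
  Reliability 93 × 0.12 = 11.16
  Initiative 91 × 0.11 = 10.01
  Customer focus 84 × 0.26 = 21.84
  Quality of work 93 × 0.16 = 14.88
Sum = 83.965
83.965 ≥ 83 → Tier 1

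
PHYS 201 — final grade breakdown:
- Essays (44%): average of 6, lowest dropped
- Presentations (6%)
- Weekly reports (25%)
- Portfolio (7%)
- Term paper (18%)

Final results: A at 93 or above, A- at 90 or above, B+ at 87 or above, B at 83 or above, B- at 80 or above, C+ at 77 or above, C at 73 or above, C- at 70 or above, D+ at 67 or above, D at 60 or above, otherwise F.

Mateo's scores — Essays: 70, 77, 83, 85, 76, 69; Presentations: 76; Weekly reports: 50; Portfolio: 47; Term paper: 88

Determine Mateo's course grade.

C-

Essays: drop 69 → average of remaining 5 = 391/5 = 78.2
Weighted total:
  Essays 78.2 × 0.44 = 34.408
  Presentations 76 × 0.06 = 4.56
  Weekly reports 50 × 0.25 = 12.5
  Portfolio 47 × 0.07 = 3.29
  Term paper 88 × 0.18 = 15.84
Sum = 70.598
70.598 is ≥ 70 and < 73 → C-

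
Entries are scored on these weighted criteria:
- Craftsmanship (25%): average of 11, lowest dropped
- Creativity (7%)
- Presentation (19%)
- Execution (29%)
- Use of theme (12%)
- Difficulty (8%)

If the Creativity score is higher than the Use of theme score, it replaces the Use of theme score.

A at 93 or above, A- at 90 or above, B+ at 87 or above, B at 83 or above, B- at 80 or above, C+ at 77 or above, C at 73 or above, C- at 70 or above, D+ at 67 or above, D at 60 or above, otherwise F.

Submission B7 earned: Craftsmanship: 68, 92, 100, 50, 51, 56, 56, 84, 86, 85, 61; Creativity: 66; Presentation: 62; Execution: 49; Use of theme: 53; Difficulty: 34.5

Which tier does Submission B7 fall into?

Craftsmanship: drop 50 → average of remaining 10 = 739/10 = 73.9
Creativity (66) > Use of theme (53), so Use of theme counts as 66.
Weighted total:
  Craftsmanship 73.9 × 0.25 = 18.475
  Creativity 66 × 0.07 = 4.62
  Presentation 62 × 0.19 = 11.78
  Execution 49 × 0.29 = 14.21
  Use of theme 66 × 0.12 = 7.92
  Difficulty 34.5 × 0.08 = 2.76
Sum = 59.765
59.765 < 60 → F

F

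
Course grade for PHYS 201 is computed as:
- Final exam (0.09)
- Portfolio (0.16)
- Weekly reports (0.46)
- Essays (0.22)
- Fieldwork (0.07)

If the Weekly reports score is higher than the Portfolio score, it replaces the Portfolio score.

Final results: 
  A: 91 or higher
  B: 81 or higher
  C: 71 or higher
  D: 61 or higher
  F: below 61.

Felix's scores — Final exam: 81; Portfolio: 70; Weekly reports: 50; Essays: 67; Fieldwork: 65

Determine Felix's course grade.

F

Weekly reports (50) ≤ Portfolio (70), so Portfolio stays at 70.
Weighted total:
  Final exam 81 × 0.09 = 7.29
  Portfolio 70 × 0.16 = 11.2
  Weekly reports 50 × 0.46 = 23
  Essays 67 × 0.22 = 14.74
  Fieldwork 65 × 0.07 = 4.55
Sum = 60.78
60.78 < 61 → F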